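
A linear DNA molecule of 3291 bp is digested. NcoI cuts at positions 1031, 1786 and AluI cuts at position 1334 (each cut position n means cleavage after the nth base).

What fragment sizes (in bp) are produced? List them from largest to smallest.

1505, 1031, 452, 303 bp

Combined cut positions (sorted): 1031, 1334, 1786.
Linear molecule, 3 cuts → 4 fragments:
  1031 − 0 = 1031 bp
  1334 − 1031 = 303 bp
  1786 − 1334 = 452 bp
  3291 − 1786 = 1505 bp
Sorted largest to smallest: 1505, 1031, 452, 303 bp.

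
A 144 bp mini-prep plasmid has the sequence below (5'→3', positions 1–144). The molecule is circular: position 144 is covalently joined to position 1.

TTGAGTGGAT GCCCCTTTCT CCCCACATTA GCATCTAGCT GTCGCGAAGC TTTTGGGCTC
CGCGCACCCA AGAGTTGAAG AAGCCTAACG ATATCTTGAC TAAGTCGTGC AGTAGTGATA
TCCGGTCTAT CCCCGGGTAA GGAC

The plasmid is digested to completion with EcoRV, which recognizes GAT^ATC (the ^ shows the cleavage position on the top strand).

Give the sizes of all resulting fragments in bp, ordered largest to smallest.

117, 27 bp

EcoRV sites (GATATC) start at positions 90, 117.
EcoRV cuts after base 3 of each site, so after positions 92, 119.
Circular molecule, 2 cuts → 2 fragments:
  93–119 → 27 bp
  120–144 then 1–92 → 25 + 92 = 117 bp
Sorted largest to smallest: 117, 27 bp.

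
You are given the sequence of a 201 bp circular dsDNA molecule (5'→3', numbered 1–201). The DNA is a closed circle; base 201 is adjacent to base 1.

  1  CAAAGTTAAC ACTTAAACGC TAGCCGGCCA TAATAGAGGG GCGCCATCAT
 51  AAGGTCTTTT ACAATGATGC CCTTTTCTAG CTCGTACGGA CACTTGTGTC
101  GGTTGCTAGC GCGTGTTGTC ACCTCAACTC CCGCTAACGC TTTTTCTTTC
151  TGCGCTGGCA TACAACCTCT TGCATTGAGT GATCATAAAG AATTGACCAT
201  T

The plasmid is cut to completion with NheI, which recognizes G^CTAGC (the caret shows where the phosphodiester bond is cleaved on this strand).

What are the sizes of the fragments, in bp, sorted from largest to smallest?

115, 86 bp

NheI sites (GCTAGC) start at positions 19, 105.
NheI cuts after the first base of each site, so after positions 19, 105.
Circular molecule, 2 cuts → 2 fragments:
  20–105 → 86 bp
  106–201 then 1–19 → 96 + 19 = 115 bp
Sorted largest to smallest: 115, 86 bp.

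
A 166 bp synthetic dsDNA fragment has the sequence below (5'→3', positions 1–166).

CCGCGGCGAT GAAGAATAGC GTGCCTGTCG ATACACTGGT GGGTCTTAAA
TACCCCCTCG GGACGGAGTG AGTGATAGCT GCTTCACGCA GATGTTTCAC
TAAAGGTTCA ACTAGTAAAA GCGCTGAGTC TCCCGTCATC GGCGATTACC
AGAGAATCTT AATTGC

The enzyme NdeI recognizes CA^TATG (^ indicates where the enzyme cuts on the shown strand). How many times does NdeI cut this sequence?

0

No occurrence of CATATG is present in the sequence.
NdeI does not cut: 0 sites.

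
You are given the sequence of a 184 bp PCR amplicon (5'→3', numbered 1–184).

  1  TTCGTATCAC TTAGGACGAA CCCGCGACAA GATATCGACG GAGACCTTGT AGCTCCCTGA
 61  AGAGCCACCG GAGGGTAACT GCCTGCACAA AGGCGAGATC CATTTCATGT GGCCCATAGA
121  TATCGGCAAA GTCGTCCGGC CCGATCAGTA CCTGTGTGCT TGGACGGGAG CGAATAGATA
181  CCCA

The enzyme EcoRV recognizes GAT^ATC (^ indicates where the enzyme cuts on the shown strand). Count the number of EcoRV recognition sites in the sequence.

2

GATATC occurs starting at positions 31, 119.
EcoRV cuts at 2 sites.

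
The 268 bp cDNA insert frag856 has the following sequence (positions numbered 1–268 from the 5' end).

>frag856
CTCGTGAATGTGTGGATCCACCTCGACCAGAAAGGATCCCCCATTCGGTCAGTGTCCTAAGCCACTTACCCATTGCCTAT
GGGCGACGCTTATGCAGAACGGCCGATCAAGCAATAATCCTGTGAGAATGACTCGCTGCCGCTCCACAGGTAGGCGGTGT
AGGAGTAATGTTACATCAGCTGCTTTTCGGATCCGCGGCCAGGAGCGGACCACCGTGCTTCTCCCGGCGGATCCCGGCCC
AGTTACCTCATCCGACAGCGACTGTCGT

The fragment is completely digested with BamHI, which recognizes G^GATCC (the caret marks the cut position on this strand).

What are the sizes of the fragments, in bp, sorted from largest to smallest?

155, 40, 39, 20, 14 bp

BamHI sites (GGATCC) start at positions 14, 34, 189, 229.
BamHI cuts after the first base of each site, so after positions 14, 34, 189, 229.
Linear molecule, 4 cuts → 5 fragments:
  1–14 → 14 bp
  15–34 → 20 bp
  35–189 → 155 bp
  190–229 → 40 bp
  230–268 → 39 bp
Sorted largest to smallest: 155, 40, 39, 20, 14 bp.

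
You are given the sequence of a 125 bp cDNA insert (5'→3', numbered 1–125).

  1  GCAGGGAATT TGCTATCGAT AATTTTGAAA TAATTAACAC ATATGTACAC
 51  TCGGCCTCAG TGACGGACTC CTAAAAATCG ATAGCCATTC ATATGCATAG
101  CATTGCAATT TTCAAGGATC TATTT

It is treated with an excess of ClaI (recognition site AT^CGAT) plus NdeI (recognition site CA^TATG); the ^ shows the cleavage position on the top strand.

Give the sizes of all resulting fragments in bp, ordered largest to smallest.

ClaI sites (ATCGAT) start at positions 15, 77.
ClaI cuts after base 2 of each site, so after positions 16, 78.
NdeI sites (CATATG) start at positions 40, 90.
NdeI cuts after base 2 of each site, so after positions 41, 91.
Combined cut positions: 16, 41, 78, 91.
Linear molecule, 4 cuts → 5 fragments:
  1–16 → 16 bp
  17–41 → 25 bp
  42–78 → 37 bp
  79–91 → 13 bp
  92–125 → 34 bp
Sorted largest to smallest: 37, 34, 25, 16, 13 bp.

37, 34, 25, 16, 13 bp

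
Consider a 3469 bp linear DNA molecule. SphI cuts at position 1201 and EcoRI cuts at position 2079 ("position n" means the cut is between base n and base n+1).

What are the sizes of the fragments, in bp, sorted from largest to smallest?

Combined cut positions (sorted): 1201, 2079.
Linear molecule, 2 cuts → 3 fragments:
  1201 − 0 = 1201 bp
  2079 − 1201 = 878 bp
  3469 − 2079 = 1390 bp
Sorted largest to smallest: 1390, 1201, 878 bp.

1390, 1201, 878 bp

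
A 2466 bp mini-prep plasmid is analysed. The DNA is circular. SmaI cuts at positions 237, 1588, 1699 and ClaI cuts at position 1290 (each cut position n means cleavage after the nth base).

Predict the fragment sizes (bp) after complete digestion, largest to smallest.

Combined cut positions (sorted): 237, 1290, 1588, 1699.
Circular molecule, 4 cuts → 4 fragments:
  1290 − 237 = 1053 bp
  1588 − 1290 = 298 bp
  1699 − 1588 = 111 bp
  wrap: 2466 − 1699 + 237 = 1004 bp
Sorted largest to smallest: 1053, 1004, 298, 111 bp.

1053, 1004, 298, 111 bp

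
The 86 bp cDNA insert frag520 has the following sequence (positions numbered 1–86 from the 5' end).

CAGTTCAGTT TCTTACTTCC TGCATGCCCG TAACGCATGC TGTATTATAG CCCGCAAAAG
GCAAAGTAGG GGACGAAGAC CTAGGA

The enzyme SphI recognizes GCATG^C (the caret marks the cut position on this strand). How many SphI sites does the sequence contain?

GCATGC occurs starting at positions 22, 35.
SphI cuts at 2 sites.

2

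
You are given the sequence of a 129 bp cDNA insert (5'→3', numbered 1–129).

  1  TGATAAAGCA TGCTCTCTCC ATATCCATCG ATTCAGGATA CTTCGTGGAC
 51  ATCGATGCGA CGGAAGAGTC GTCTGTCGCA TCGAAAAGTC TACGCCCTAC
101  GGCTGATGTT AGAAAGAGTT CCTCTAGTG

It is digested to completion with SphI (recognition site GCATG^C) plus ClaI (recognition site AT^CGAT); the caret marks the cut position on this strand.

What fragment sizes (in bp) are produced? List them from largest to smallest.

The SphI site (GCATGC) starts at position 8.
SphI cuts after base 5 of each site (before the last base), so after position 12.
ClaI sites (ATCGAT) start at positions 27, 51.
ClaI cuts after base 2 of each site, so after positions 28, 52.
Combined cut positions: 12, 28, 52.
Linear molecule, 3 cuts → 4 fragments:
  1–12 → 12 bp
  13–28 → 16 bp
  29–52 → 24 bp
  53–129 → 77 bp
Sorted largest to smallest: 77, 24, 16, 12 bp.

77, 24, 16, 12 bp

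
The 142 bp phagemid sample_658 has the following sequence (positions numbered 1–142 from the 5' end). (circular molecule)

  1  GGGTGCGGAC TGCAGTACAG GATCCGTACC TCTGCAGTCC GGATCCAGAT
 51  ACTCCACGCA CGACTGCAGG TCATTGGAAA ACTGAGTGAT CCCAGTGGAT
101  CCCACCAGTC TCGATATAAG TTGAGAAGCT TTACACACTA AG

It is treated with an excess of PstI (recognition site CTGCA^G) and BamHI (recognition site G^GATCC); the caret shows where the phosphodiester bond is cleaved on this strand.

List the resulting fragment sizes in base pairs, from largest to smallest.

PstI sites (CTGCAG) start at positions 10, 32, 64.
PstI cuts after base 5 of each site (before the last base), so after positions 14, 36, 68.
BamHI sites (GGATCC) start at positions 20, 41, 97.
BamHI cuts after the first base of each site, so after positions 20, 41, 97.
Combined cut positions: 14, 20, 36, 41, 68, 97.
Circular molecule, 6 cuts → 6 fragments:
  15–20 → 6 bp
  21–36 → 16 bp
  37–41 → 5 bp
  42–68 → 27 bp
  69–97 → 29 bp
  98–142 then 1–14 → 45 + 14 = 59 bp
Sorted largest to smallest: 59, 29, 27, 16, 6, 5 bp.

59, 29, 27, 16, 6, 5 bp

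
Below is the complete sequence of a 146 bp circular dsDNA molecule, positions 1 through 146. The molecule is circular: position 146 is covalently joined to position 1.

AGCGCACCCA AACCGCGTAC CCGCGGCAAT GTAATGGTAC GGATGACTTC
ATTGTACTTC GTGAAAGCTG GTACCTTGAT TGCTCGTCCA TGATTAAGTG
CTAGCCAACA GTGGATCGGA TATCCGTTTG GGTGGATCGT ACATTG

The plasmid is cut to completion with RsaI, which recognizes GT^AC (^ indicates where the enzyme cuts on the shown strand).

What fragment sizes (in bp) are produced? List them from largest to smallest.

68, 24, 20, 17, 17 bp

RsaI sites (GTAC) start at positions 17, 37, 54, 71, 139.
RsaI cuts after base 2 of each site, so after positions 18, 38, 55, 72, 140.
Circular molecule, 5 cuts → 5 fragments:
  19–38 → 20 bp
  39–55 → 17 bp
  56–72 → 17 bp
  73–140 → 68 bp
  141–146 then 1–18 → 6 + 18 = 24 bp
Sorted largest to smallest: 68, 24, 20, 17, 17 bp.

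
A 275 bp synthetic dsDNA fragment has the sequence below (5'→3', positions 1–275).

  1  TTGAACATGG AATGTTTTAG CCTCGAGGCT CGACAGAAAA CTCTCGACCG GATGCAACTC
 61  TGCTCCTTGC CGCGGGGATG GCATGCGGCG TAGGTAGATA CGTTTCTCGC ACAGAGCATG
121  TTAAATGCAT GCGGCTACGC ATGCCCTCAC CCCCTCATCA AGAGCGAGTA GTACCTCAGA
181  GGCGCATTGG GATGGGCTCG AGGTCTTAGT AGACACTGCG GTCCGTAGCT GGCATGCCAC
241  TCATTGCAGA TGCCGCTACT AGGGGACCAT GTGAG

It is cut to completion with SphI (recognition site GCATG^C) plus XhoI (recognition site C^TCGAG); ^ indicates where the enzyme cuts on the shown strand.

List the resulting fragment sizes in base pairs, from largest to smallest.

SphI sites (GCATGC) start at positions 81, 127, 139, 232.
SphI cuts after base 5 of each site (before the last base), so after positions 85, 131, 143, 236.
XhoI sites (CTCGAG) start at positions 22, 197.
XhoI cuts after the first base of each site, so after positions 22, 197.
Combined cut positions: 22, 85, 131, 143, 197, 236.
Linear molecule, 6 cuts → 7 fragments:
  1–22 → 22 bp
  23–85 → 63 bp
  86–131 → 46 bp
  132–143 → 12 bp
  144–197 → 54 bp
  198–236 → 39 bp
  237–275 → 39 bp
Sorted largest to smallest: 63, 54, 46, 39, 39, 22, 12 bp.

63, 54, 46, 39, 39, 22, 12 bp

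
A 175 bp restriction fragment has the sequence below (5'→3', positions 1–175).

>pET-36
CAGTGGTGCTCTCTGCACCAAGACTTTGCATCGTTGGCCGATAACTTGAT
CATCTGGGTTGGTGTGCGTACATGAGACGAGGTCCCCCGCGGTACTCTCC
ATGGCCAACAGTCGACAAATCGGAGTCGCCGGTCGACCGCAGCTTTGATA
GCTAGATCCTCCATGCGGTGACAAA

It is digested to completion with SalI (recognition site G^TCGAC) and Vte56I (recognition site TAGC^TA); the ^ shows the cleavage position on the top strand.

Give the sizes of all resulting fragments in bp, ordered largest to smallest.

111, 23, 21, 20 bp

SalI sites (GTCGAC) start at positions 111, 132.
SalI cuts after the first base of each site, so after positions 111, 132.
The Vte56I site (TAGCTA) starts at position 149.
Vte56I cuts after base 4 of each site, so after position 152.
Combined cut positions: 111, 132, 152.
Linear molecule, 3 cuts → 4 fragments:
  1–111 → 111 bp
  112–132 → 21 bp
  133–152 → 20 bp
  153–175 → 23 bp
Sorted largest to smallest: 111, 23, 21, 20 bp.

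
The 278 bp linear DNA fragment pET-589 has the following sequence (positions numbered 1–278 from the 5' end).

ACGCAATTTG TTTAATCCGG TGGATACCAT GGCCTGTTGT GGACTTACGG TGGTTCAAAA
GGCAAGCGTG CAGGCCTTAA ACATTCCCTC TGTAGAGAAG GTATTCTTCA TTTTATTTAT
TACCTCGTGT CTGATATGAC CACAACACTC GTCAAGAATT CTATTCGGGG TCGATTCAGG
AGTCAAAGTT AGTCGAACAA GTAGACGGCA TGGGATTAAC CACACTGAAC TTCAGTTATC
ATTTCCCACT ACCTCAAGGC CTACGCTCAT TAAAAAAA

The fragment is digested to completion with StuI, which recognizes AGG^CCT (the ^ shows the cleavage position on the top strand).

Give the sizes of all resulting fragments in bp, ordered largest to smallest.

185, 74, 19 bp

StuI sites (AGGCCT) start at positions 72, 257.
StuI cuts after base 3 of each site, so after positions 74, 259.
Linear molecule, 2 cuts → 3 fragments:
  1–74 → 74 bp
  75–259 → 185 bp
  260–278 → 19 bp
Sorted largest to smallest: 185, 74, 19 bp.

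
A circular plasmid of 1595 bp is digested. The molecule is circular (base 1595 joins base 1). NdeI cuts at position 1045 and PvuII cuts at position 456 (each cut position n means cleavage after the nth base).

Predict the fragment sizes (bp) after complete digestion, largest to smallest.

1006, 589 bp

Combined cut positions (sorted): 456, 1045.
Circular molecule, 2 cuts → 2 fragments:
  1045 − 456 = 589 bp
  wrap: 1595 − 1045 + 456 = 1006 bp
Sorted largest to smallest: 1006, 589 bp.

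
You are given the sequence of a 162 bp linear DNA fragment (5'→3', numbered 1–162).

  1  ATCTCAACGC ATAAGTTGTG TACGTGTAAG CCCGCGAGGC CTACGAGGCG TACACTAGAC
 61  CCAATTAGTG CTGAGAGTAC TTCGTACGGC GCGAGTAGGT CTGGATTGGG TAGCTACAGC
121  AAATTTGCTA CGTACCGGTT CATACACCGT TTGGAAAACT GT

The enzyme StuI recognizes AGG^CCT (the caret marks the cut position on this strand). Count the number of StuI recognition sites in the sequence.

1

AGGCCT occurs starting at position 37.
StuI cuts at 1 site.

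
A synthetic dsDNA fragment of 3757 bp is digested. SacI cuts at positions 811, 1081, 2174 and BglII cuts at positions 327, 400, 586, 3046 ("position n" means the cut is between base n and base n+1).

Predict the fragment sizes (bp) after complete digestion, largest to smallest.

1093, 872, 711, 327, 270, 225, 186, 73 bp

Combined cut positions (sorted): 327, 400, 586, 811, 1081, 2174, 3046.
Linear molecule, 7 cuts → 8 fragments:
  327 − 0 = 327 bp
  400 − 327 = 73 bp
  586 − 400 = 186 bp
  811 − 586 = 225 bp
  1081 − 811 = 270 bp
  2174 − 1081 = 1093 bp
  3046 − 2174 = 872 bp
  3757 − 3046 = 711 bp
Sorted largest to smallest: 1093, 872, 711, 327, 270, 225, 186, 73 bp.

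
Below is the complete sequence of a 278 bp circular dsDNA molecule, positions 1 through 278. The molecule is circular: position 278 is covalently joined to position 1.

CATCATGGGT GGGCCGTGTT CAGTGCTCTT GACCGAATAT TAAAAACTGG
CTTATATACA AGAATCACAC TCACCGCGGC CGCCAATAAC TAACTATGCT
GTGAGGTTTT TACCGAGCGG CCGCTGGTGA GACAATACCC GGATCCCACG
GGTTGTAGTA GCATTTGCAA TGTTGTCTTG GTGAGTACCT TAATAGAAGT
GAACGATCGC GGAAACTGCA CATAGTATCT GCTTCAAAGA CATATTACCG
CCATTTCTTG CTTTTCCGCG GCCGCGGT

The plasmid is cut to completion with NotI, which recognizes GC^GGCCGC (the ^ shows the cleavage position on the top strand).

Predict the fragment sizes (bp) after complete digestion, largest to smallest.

151, 86, 41 bp

NotI sites (GCGGCCGC) start at positions 76, 117, 268.
NotI cuts after base 2 of each site, so after positions 77, 118, 269.
Circular molecule, 3 cuts → 3 fragments:
  78–118 → 41 bp
  119–269 → 151 bp
  270–278 then 1–77 → 9 + 77 = 86 bp
Sorted largest to smallest: 151, 86, 41 bp.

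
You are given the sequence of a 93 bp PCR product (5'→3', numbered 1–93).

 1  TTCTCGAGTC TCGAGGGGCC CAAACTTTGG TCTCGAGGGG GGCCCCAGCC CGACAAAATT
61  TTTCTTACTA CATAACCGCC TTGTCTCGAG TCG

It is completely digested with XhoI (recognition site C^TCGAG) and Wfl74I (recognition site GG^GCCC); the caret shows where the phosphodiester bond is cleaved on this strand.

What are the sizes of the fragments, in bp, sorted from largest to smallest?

44, 15, 9, 8, 7, 7, 3 bp

XhoI sites (CTCGAG) start at positions 3, 10, 32, 85.
XhoI cuts after the first base of each site, so after positions 3, 10, 32, 85.
Wfl74I sites (GGGCCC) start at positions 16, 40.
Wfl74I cuts after base 2 of each site, so after positions 17, 41.
Combined cut positions: 3, 10, 17, 32, 41, 85.
Linear molecule, 6 cuts → 7 fragments:
  1–3 → 3 bp
  4–10 → 7 bp
  11–17 → 7 bp
  18–32 → 15 bp
  33–41 → 9 bp
  42–85 → 44 bp
  86–93 → 8 bp
Sorted largest to smallest: 44, 15, 9, 8, 7, 7, 3 bp.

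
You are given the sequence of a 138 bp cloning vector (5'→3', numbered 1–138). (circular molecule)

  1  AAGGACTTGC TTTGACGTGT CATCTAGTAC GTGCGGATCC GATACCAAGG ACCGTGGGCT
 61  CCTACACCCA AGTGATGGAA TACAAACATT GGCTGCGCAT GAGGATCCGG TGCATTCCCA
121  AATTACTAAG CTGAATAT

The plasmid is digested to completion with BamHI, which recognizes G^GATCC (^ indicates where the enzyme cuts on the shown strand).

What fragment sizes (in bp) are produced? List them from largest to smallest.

BamHI sites (GGATCC) start at positions 35, 103.
BamHI cuts after the first base of each site, so after positions 35, 103.
Circular molecule, 2 cuts → 2 fragments:
  36–103 → 68 bp
  104–138 then 1–35 → 35 + 35 = 70 bp
Sorted largest to smallest: 70, 68 bp.

70, 68 bp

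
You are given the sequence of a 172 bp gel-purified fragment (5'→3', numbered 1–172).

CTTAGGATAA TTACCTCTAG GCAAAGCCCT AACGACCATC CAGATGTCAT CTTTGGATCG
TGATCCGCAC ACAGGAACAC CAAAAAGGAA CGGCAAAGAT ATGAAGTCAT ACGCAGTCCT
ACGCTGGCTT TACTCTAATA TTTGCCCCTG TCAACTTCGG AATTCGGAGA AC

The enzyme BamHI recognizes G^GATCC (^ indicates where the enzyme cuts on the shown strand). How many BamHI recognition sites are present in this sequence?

0

No occurrence of GGATCC is present in the sequence.
BamHI does not cut: 0 sites.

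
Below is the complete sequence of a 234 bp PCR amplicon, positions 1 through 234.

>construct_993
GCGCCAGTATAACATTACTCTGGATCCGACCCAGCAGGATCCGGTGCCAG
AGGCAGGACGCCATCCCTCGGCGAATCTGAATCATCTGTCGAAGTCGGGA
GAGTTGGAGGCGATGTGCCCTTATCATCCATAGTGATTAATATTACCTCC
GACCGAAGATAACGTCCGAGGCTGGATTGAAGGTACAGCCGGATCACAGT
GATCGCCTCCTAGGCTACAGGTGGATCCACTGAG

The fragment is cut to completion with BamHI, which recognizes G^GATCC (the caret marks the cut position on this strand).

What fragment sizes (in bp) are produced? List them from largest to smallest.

186, 22, 15, 11 bp

BamHI sites (GGATCC) start at positions 22, 37, 223.
BamHI cuts after the first base of each site, so after positions 22, 37, 223.
Linear molecule, 3 cuts → 4 fragments:
  1–22 → 22 bp
  23–37 → 15 bp
  38–223 → 186 bp
  224–234 → 11 bp
Sorted largest to smallest: 186, 22, 15, 11 bp.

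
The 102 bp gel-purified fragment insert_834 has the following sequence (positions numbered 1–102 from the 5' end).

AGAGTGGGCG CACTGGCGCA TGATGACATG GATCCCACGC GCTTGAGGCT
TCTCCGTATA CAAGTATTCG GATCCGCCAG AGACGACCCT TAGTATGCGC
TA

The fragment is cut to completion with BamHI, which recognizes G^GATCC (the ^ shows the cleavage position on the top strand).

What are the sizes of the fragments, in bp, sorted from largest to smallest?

BamHI sites (GGATCC) start at positions 30, 70.
BamHI cuts after the first base of each site, so after positions 30, 70.
Linear molecule, 2 cuts → 3 fragments:
  1–30 → 30 bp
  31–70 → 40 bp
  71–102 → 32 bp
Sorted largest to smallest: 40, 32, 30 bp.

40, 32, 30 bp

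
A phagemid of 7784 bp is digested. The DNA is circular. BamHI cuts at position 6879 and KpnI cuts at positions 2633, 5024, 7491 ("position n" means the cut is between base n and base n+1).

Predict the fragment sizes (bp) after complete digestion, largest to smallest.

2926, 2391, 1855, 612 bp

Combined cut positions (sorted): 2633, 5024, 6879, 7491.
Circular molecule, 4 cuts → 4 fragments:
  5024 − 2633 = 2391 bp
  6879 − 5024 = 1855 bp
  7491 − 6879 = 612 bp
  wrap: 7784 − 7491 + 2633 = 2926 bp
Sorted largest to smallest: 2926, 2391, 1855, 612 bp.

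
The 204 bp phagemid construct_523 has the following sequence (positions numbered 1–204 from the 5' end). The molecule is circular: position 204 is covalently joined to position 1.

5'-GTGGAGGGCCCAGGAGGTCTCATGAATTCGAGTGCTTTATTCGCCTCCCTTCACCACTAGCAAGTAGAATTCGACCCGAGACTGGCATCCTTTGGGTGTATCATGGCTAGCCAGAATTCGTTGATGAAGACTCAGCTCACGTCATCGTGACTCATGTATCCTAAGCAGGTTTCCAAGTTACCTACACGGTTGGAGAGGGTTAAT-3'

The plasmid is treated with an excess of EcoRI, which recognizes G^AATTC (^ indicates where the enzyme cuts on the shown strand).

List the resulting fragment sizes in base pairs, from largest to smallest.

EcoRI sites (GAATTC) start at positions 24, 67, 114.
EcoRI cuts after the first base of each site, so after positions 24, 67, 114.
Circular molecule, 3 cuts → 3 fragments:
  25–67 → 43 bp
  68–114 → 47 bp
  115–204 then 1–24 → 90 + 24 = 114 bp
Sorted largest to smallest: 114, 47, 43 bp.

114, 47, 43 bp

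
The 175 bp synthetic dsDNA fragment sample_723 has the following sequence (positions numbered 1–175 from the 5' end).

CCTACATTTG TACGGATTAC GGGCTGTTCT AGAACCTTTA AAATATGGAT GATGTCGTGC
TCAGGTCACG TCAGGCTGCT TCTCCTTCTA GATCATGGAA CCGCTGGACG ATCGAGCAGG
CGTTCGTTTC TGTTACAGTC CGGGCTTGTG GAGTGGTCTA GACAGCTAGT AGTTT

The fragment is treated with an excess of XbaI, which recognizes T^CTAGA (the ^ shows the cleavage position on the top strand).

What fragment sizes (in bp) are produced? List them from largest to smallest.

70, 59, 28, 18 bp

XbaI sites (TCTAGA) start at positions 28, 87, 157.
XbaI cuts after the first base of each site, so after positions 28, 87, 157.
Linear molecule, 3 cuts → 4 fragments:
  1–28 → 28 bp
  29–87 → 59 bp
  88–157 → 70 bp
  158–175 → 18 bp
Sorted largest to smallest: 70, 59, 28, 18 bp.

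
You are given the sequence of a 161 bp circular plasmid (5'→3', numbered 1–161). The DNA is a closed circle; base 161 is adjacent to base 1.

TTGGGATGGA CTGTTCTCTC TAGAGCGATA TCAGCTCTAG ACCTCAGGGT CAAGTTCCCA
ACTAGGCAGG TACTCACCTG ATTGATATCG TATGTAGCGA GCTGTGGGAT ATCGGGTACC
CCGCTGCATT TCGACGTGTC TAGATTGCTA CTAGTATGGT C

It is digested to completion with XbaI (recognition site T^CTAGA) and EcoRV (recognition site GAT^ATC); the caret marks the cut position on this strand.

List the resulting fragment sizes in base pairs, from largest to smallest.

50, 41, 29, 24, 10, 7 bp

XbaI sites (TCTAGA) start at positions 19, 36, 139.
XbaI cuts after the first base of each site, so after positions 19, 36, 139.
EcoRV sites (GATATC) start at positions 27, 84, 108.
EcoRV cuts after base 3 of each site, so after positions 29, 86, 110.
Combined cut positions: 19, 29, 36, 86, 110, 139.
Circular molecule, 6 cuts → 6 fragments:
  20–29 → 10 bp
  30–36 → 7 bp
  37–86 → 50 bp
  87–110 → 24 bp
  111–139 → 29 bp
  140–161 then 1–19 → 22 + 19 = 41 bp
Sorted largest to smallest: 50, 41, 29, 24, 10, 7 bp.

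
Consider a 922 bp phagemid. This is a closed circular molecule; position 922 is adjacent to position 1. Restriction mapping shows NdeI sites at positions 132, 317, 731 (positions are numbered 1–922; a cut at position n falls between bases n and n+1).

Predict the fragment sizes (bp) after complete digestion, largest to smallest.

Circular molecule, 3 cuts → 3 fragments:
  317 − 132 = 185 bp
  731 − 317 = 414 bp
  wrap: 922 − 731 + 132 = 323 bp
Sorted largest to smallest: 414, 323, 185 bp.

414, 323, 185 bp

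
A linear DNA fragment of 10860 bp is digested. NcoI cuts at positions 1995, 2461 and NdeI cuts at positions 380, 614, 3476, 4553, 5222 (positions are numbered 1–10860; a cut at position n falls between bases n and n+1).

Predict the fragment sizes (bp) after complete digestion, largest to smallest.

Combined cut positions (sorted): 380, 614, 1995, 2461, 3476, 4553, 5222.
Linear molecule, 7 cuts → 8 fragments:
  380 − 0 = 380 bp
  614 − 380 = 234 bp
  1995 − 614 = 1381 bp
  2461 − 1995 = 466 bp
  3476 − 2461 = 1015 bp
  4553 − 3476 = 1077 bp
  5222 − 4553 = 669 bp
  10860 − 5222 = 5638 bp
Sorted largest to smallest: 5638, 1381, 1077, 1015, 669, 466, 380, 234 bp.

5638, 1381, 1077, 1015, 669, 466, 380, 234 bp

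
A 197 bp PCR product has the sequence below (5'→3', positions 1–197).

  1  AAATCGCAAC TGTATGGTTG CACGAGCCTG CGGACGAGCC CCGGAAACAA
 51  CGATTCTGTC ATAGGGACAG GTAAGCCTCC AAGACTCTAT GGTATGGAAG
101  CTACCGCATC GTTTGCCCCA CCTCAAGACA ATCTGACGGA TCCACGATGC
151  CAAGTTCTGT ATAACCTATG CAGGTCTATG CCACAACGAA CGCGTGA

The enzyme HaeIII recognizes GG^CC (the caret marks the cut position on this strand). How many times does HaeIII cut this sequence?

No occurrence of GGCC is present in the sequence.
HaeIII does not cut: 0 sites.

0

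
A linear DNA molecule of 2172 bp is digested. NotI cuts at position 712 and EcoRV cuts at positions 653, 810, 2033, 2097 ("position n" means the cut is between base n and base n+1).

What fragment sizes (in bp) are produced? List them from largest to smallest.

Combined cut positions (sorted): 653, 712, 810, 2033, 2097.
Linear molecule, 5 cuts → 6 fragments:
  653 − 0 = 653 bp
  712 − 653 = 59 bp
  810 − 712 = 98 bp
  2033 − 810 = 1223 bp
  2097 − 2033 = 64 bp
  2172 − 2097 = 75 bp
Sorted largest to smallest: 1223, 653, 98, 75, 64, 59 bp.

1223, 653, 98, 75, 64, 59 bp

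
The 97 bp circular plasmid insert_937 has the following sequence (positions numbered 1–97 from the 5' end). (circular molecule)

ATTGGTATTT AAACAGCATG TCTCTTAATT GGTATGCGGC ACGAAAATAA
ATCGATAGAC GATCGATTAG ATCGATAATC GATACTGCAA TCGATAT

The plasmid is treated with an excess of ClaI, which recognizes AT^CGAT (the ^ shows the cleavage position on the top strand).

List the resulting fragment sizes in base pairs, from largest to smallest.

58, 12, 11, 9, 7 bp

ClaI sites (ATCGAT) start at positions 51, 62, 71, 78, 90.
ClaI cuts after base 2 of each site, so after positions 52, 63, 72, 79, 91.
Circular molecule, 5 cuts → 5 fragments:
  53–63 → 11 bp
  64–72 → 9 bp
  73–79 → 7 bp
  80–91 → 12 bp
  92–97 then 1–52 → 6 + 52 = 58 bp
Sorted largest to smallest: 58, 12, 11, 9, 7 bp.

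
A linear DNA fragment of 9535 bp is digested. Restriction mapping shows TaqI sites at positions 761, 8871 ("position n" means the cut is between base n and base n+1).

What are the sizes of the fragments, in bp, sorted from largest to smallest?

8110, 761, 664 bp

Linear molecule, 2 cuts → 3 fragments:
  761 − 0 = 761 bp
  8871 − 761 = 8110 bp
  9535 − 8871 = 664 bp
Sorted largest to smallest: 8110, 761, 664 bp.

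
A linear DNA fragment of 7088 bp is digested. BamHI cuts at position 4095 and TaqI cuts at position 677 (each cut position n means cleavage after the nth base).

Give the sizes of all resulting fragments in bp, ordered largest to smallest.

Combined cut positions (sorted): 677, 4095.
Linear molecule, 2 cuts → 3 fragments:
  677 − 0 = 677 bp
  4095 − 677 = 3418 bp
  7088 − 4095 = 2993 bp
Sorted largest to smallest: 3418, 2993, 677 bp.

3418, 2993, 677 bp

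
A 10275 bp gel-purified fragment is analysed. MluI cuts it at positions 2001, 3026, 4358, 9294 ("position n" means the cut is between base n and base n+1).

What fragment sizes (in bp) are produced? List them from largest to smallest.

Linear molecule, 4 cuts → 5 fragments:
  2001 − 0 = 2001 bp
  3026 − 2001 = 1025 bp
  4358 − 3026 = 1332 bp
  9294 − 4358 = 4936 bp
  10275 − 9294 = 981 bp
Sorted largest to smallest: 4936, 2001, 1332, 1025, 981 bp.

4936, 2001, 1332, 1025, 981 bp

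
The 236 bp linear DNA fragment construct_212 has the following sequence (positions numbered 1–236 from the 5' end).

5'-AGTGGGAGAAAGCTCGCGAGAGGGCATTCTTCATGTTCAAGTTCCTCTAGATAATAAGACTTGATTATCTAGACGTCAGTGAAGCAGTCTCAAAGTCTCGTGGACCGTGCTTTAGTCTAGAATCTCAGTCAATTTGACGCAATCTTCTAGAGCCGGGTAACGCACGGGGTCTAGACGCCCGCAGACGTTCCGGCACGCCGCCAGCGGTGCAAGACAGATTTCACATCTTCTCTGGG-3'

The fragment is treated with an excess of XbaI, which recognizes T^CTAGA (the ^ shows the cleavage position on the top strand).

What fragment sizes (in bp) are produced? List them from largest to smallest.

66, 48, 46, 30, 24, 22 bp

XbaI sites (TCTAGA) start at positions 46, 68, 116, 146, 170.
XbaI cuts after the first base of each site, so after positions 46, 68, 116, 146, 170.
Linear molecule, 5 cuts → 6 fragments:
  1–46 → 46 bp
  47–68 → 22 bp
  69–116 → 48 bp
  117–146 → 30 bp
  147–170 → 24 bp
  171–236 → 66 bp
Sorted largest to smallest: 66, 48, 46, 30, 24, 22 bp.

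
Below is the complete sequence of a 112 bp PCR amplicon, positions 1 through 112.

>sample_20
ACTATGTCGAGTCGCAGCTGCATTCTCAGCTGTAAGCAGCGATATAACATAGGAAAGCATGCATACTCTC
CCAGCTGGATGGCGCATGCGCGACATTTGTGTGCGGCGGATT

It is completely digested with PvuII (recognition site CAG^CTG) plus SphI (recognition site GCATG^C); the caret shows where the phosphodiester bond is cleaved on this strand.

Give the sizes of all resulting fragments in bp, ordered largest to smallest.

PvuII sites (CAGCTG) start at positions 15, 27, 72.
PvuII cuts after base 3 of each site, so after positions 17, 29, 74.
SphI sites (GCATGC) start at positions 57, 84.
SphI cuts after base 5 of each site (before the last base), so after positions 61, 88.
Combined cut positions: 17, 29, 61, 74, 88.
Linear molecule, 5 cuts → 6 fragments:
  1–17 → 17 bp
  18–29 → 12 bp
  30–61 → 32 bp
  62–74 → 13 bp
  75–88 → 14 bp
  89–112 → 24 bp
Sorted largest to smallest: 32, 24, 17, 14, 13, 12 bp.

32, 24, 17, 14, 13, 12 bp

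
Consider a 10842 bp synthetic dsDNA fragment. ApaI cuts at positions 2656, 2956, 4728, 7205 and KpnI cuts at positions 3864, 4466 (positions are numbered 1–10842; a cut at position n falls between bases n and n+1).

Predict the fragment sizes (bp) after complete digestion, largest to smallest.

Combined cut positions (sorted): 2656, 2956, 3864, 4466, 4728, 7205.
Linear molecule, 6 cuts → 7 fragments:
  2656 − 0 = 2656 bp
  2956 − 2656 = 300 bp
  3864 − 2956 = 908 bp
  4466 − 3864 = 602 bp
  4728 − 4466 = 262 bp
  7205 − 4728 = 2477 bp
  10842 − 7205 = 3637 bp
Sorted largest to smallest: 3637, 2656, 2477, 908, 602, 300, 262 bp.

3637, 2656, 2477, 908, 602, 300, 262 bp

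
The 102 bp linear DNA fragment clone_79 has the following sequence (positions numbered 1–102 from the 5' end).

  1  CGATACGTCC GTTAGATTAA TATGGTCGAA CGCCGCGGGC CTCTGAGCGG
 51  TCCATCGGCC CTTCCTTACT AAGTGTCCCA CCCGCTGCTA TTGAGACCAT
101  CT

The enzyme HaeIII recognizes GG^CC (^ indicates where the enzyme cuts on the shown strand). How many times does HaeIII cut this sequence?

GGCC occurs starting at positions 38, 57.
HaeIII cuts at 2 sites.

2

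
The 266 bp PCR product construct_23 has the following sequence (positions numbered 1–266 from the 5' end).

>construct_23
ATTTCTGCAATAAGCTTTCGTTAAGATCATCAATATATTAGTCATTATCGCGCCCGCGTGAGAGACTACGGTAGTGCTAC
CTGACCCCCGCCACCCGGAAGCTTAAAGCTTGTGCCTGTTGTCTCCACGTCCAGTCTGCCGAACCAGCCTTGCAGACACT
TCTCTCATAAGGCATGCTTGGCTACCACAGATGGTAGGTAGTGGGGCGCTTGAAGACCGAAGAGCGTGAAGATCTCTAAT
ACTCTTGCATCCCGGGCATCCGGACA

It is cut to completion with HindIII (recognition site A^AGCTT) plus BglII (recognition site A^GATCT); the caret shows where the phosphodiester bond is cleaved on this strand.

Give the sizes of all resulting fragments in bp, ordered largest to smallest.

124, 87, 36, 12, 7 bp

HindIII sites (AAGCTT) start at positions 12, 99, 106.
HindIII cuts after the first base of each site, so after positions 12, 99, 106.
The BglII site (AGATCT) starts at position 230.
BglII cuts after the first base of each site, so after position 230.
Combined cut positions: 12, 99, 106, 230.
Linear molecule, 4 cuts → 5 fragments:
  1–12 → 12 bp
  13–99 → 87 bp
  100–106 → 7 bp
  107–230 → 124 bp
  231–266 → 36 bp
Sorted largest to smallest: 124, 87, 36, 12, 7 bp.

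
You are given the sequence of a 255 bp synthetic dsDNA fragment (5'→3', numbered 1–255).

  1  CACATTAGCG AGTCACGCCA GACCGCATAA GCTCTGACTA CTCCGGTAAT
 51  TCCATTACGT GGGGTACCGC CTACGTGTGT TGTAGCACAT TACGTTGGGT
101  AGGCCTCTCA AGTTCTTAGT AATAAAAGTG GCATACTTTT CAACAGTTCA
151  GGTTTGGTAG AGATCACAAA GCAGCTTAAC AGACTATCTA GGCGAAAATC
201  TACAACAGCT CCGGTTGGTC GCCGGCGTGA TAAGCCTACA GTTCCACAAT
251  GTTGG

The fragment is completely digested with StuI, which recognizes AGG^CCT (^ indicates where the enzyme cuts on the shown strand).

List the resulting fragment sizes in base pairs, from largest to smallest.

152, 103 bp

The StuI site (AGGCCT) starts at position 101.
StuI cuts after base 3 of each site, so after position 103.
Linear molecule, 1 cut → 2 fragments:
  1–103 → 103 bp
  104–255 → 152 bp
Sorted largest to smallest: 152, 103 bp.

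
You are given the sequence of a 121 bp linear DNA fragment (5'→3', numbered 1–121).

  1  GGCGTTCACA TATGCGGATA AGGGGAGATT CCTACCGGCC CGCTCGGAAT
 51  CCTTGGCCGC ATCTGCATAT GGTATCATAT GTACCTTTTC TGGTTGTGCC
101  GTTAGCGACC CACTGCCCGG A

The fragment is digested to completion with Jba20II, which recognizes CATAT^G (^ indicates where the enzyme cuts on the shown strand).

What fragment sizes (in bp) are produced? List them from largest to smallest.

57, 41, 13, 10 bp

Jba20II sites (CATATG) start at positions 9, 66, 76.
Jba20II cuts after base 5 of each site (before the last base), so after positions 13, 70, 80.
Linear molecule, 3 cuts → 4 fragments:
  1–13 → 13 bp
  14–70 → 57 bp
  71–80 → 10 bp
  81–121 → 41 bp
Sorted largest to smallest: 57, 41, 13, 10 bp.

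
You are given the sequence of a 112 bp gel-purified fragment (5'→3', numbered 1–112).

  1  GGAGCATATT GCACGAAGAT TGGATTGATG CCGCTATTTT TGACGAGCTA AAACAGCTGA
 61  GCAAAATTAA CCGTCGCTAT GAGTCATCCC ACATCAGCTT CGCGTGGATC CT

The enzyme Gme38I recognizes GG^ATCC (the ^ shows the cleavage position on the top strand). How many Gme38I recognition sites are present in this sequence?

1

GGATCC occurs starting at position 106.
Gme38I cuts at 1 site.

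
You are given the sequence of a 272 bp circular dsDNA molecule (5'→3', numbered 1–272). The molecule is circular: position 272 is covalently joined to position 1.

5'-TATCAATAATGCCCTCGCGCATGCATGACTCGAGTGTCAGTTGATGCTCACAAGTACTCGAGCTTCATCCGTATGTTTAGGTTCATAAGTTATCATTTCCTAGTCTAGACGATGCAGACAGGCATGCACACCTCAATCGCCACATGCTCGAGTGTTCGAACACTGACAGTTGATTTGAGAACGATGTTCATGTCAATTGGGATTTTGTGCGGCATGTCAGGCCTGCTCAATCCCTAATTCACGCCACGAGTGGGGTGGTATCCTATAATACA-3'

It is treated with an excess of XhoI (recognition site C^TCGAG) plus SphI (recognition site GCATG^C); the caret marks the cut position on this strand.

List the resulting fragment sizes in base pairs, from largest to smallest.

148, 69, 28, 21, 6 bp

XhoI sites (CTCGAG) start at positions 29, 57, 147.
XhoI cuts after the first base of each site, so after positions 29, 57, 147.
SphI sites (GCATGC) start at positions 19, 122.
SphI cuts after base 5 of each site (before the last base), so after positions 23, 126.
Combined cut positions: 23, 29, 57, 126, 147.
Circular molecule, 5 cuts → 5 fragments:
  24–29 → 6 bp
  30–57 → 28 bp
  58–126 → 69 bp
  127–147 → 21 bp
  148–272 then 1–23 → 125 + 23 = 148 bp
Sorted largest to smallest: 148, 69, 28, 21, 6 bp.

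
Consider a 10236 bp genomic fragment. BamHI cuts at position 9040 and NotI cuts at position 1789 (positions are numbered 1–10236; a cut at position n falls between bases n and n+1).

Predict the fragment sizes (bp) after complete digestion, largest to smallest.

Combined cut positions (sorted): 1789, 9040.
Linear molecule, 2 cuts → 3 fragments:
  1789 − 0 = 1789 bp
  9040 − 1789 = 7251 bp
  10236 − 9040 = 1196 bp
Sorted largest to smallest: 7251, 1789, 1196 bp.

7251, 1789, 1196 bp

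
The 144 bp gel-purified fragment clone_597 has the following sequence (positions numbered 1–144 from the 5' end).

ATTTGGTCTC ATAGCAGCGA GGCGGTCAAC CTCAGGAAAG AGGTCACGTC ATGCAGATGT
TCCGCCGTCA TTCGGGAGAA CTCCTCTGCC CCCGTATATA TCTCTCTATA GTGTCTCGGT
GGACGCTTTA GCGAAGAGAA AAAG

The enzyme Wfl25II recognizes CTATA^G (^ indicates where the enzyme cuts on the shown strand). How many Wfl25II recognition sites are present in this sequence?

CTATAG occurs starting at position 106.
Wfl25II cuts at 1 site.

1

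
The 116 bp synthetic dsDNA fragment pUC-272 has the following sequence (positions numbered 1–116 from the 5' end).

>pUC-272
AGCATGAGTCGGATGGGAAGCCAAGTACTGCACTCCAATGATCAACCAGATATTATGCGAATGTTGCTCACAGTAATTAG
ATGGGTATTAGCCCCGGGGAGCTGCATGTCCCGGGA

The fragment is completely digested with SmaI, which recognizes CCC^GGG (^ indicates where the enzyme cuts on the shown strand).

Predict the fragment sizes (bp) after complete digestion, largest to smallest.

95, 17, 4 bp

SmaI sites (CCCGGG) start at positions 93, 110.
SmaI cuts after base 3 of each site, so after positions 95, 112.
Linear molecule, 2 cuts → 3 fragments:
  1–95 → 95 bp
  96–112 → 17 bp
  113–116 → 4 bp
Sorted largest to smallest: 95, 17, 4 bp.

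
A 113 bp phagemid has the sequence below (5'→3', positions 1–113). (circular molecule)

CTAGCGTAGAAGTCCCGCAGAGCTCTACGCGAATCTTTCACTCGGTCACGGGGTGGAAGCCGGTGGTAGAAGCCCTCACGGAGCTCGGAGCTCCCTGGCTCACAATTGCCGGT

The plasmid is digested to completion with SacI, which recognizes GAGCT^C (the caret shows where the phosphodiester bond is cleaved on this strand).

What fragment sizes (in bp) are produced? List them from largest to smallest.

61, 45, 7 bp

SacI sites (GAGCTC) start at positions 20, 81, 88.
SacI cuts after base 5 of each site (before the last base), so after positions 24, 85, 92.
Circular molecule, 3 cuts → 3 fragments:
  25–85 → 61 bp
  86–92 → 7 bp
  93–113 then 1–24 → 21 + 24 = 45 bp
Sorted largest to smallest: 61, 45, 7 bp.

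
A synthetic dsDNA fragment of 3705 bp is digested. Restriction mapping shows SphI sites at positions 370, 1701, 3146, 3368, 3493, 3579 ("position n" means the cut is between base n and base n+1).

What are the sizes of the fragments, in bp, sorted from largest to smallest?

1445, 1331, 370, 222, 126, 125, 86 bp

Linear molecule, 6 cuts → 7 fragments:
  370 − 0 = 370 bp
  1701 − 370 = 1331 bp
  3146 − 1701 = 1445 bp
  3368 − 3146 = 222 bp
  3493 − 3368 = 125 bp
  3579 − 3493 = 86 bp
  3705 − 3579 = 126 bp
Sorted largest to smallest: 1445, 1331, 370, 222, 126, 125, 86 bp.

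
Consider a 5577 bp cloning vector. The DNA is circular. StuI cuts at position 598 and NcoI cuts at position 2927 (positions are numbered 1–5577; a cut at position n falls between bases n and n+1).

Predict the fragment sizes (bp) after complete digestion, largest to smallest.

3248, 2329 bp

Combined cut positions (sorted): 598, 2927.
Circular molecule, 2 cuts → 2 fragments:
  2927 − 598 = 2329 bp
  wrap: 5577 − 2927 + 598 = 3248 bp
Sorted largest to smallest: 3248, 2329 bp.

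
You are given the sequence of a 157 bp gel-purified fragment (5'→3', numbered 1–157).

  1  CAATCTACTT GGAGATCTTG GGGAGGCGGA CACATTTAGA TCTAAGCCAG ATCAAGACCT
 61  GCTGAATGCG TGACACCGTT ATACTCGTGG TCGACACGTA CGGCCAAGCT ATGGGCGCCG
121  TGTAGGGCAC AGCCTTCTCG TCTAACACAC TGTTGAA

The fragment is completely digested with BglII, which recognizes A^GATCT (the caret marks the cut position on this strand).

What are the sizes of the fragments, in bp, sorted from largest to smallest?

BglII sites (AGATCT) start at positions 13, 38.
BglII cuts after the first base of each site, so after positions 13, 38.
Linear molecule, 2 cuts → 3 fragments:
  1–13 → 13 bp
  14–38 → 25 bp
  39–157 → 119 bp
Sorted largest to smallest: 119, 25, 13 bp.

119, 25, 13 bp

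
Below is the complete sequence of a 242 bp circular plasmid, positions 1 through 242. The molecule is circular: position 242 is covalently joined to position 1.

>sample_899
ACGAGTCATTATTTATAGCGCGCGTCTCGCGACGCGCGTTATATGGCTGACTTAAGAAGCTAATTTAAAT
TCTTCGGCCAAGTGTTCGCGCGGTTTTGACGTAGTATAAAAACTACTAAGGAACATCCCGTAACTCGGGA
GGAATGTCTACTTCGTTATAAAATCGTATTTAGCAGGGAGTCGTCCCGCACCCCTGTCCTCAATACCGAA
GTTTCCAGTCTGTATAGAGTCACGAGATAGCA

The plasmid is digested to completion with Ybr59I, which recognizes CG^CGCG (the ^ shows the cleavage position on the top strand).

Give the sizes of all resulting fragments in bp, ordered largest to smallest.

Ybr59I sites (CGCGCG) start at positions 19, 33, 87.
Ybr59I cuts after base 2 of each site, so after positions 20, 34, 88.
Circular molecule, 3 cuts → 3 fragments:
  21–34 → 14 bp
  35–88 → 54 bp
  89–242 then 1–20 → 154 + 20 = 174 bp
Sorted largest to smallest: 174, 54, 14 bp.

174, 54, 14 bp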